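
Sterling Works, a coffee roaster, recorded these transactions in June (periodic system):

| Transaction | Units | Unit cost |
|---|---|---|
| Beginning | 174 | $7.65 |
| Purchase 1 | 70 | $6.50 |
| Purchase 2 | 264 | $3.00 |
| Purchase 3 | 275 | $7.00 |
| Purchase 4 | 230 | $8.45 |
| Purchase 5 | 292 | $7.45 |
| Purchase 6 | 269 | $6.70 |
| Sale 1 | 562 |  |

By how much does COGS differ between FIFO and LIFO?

FIFO COGS: 174 @ $7.65 + 70 @ $6.50 + 264 @ $3.00 + 54 @ $7.00 = $2,956.10
LIFO COGS: 269 @ $6.70 + 292 @ $7.45 + 1 @ $8.45 = $3,986.15
Difference = |$2,956.10 − $3,986.15| = $1,030.05

$1,030.05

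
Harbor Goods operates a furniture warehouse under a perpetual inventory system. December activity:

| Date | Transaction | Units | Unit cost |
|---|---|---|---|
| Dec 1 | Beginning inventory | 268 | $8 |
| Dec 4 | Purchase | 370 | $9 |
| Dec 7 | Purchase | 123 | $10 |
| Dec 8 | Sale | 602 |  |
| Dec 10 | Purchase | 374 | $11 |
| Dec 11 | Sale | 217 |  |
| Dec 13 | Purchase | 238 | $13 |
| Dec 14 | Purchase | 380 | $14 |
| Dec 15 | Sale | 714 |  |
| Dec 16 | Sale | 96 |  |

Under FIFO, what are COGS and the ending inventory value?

Dec 8, 602 sold [FIFO — oldest first]: 268 @ $8 + 334 @ $9 = $5,150
Dec 11, 217 sold [FIFO — oldest first]: 36 @ $9 + 123 @ $10 + 58 @ $11 = $2,192
Dec 15, 714 sold [FIFO — oldest first]: 316 @ $11 + 238 @ $13 + 160 @ $14 = $8,810
Dec 16, 96 sold [FIFO — oldest first]: 96 @ $14 = $1,344
Total COGS = $5,150 + $2,192 + $8,810 + $1,344 = $17,496
Ending inventory: 124 @ $14 = $1,736

COGS = $17,496; ending inventory = $1,736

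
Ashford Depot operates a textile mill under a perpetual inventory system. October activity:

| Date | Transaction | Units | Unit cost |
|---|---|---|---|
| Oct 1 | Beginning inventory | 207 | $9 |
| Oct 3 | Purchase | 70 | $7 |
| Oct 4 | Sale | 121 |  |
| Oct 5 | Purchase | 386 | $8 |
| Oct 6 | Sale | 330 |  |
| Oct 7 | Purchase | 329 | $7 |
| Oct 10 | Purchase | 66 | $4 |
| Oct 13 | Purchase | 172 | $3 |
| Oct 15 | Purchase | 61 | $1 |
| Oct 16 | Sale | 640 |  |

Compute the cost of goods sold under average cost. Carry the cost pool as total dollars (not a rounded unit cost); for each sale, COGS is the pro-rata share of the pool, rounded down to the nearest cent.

After Oct 1: 207 on hand, pool $1,863.00 (≈ $9.0000 each)
After Oct 3: 277 on hand, pool $2,353.00 (≈ $8.4946 each)
Oct 4, sell 121: 121/277 × $2,353.00 → $1,027.84
After Oct 5: 542 on hand, pool $4,413.16 (≈ $8.1424 each)
Oct 6, sell 330: 330/542 × $4,413.16 → $2,686.97
After Oct 7: 541 on hand, pool $4,029.19 (≈ $7.4477 each)
After Oct 10: 607 on hand, pool $4,293.19 (≈ $7.0728 each)
After Oct 13: 779 on hand, pool $4,809.19 (≈ $6.1735 each)
After Oct 15: 840 on hand, pool $4,870.19 (≈ $5.7978 each)
Oct 16, sell 640: 640/840 × $4,870.19 → $3,710.62
Total COGS = $1,027.84 + $2,686.97 + $3,710.62 = $7,425.43
Ending inventory (cost pool remaining) = $1,159.57

COGS = $7,425.43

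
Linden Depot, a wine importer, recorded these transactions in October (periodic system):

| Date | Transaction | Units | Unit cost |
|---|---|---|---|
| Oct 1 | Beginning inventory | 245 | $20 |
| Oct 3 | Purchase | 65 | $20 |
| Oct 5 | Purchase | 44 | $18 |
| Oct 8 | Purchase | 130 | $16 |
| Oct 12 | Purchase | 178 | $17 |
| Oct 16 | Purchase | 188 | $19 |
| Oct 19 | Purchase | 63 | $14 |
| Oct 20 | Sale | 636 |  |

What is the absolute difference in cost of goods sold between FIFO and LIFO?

$644

FIFO COGS: 245 @ $20 + 65 @ $20 + 44 @ $18 + 130 @ $16 + 152 @ $17 = $11,656
LIFO COGS: 63 @ $14 + 188 @ $19 + 178 @ $17 + 130 @ $16 + 44 @ $18 + 33 @ $20 = $11,012
Difference = |$11,656 − $11,012| = $644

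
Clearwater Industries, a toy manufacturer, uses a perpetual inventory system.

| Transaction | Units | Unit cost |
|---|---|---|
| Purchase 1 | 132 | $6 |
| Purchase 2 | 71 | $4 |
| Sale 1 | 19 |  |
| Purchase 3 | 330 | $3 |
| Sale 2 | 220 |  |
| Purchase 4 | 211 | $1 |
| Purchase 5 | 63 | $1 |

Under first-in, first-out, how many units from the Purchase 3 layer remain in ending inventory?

294

Sale 1 (19) [FIFO — oldest first]: 19 @ $6 = $114
Sale 2 (220) [FIFO — oldest first]: 113 @ $6 + 71 @ $4 + 36 @ $3 = $1,070
Total COGS = $114 + $1,070 = $1,184
Ending inventory: 294 @ $3 + 211 @ $1 + 63 @ $1 = $1,156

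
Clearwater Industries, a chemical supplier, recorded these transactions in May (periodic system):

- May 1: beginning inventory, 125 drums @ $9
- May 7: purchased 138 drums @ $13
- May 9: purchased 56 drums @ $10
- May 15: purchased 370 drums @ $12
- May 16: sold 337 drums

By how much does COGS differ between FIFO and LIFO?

FIFO COGS: 125 @ $9 + 138 @ $13 + 56 @ $10 + 18 @ $12 = $3,695
LIFO COGS: 337 @ $12 = $4,044
Difference = |$3,695 − $4,044| = $349

$349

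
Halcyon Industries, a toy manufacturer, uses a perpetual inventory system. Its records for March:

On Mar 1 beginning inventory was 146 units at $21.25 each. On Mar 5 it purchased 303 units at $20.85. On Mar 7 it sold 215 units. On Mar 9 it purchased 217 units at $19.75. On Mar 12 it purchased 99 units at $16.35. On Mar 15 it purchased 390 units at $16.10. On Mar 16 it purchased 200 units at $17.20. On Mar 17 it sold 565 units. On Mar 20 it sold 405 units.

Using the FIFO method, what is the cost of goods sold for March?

Mar 7, 215 sold [FIFO — oldest first]: 146 @ $21.25 + 69 @ $20.85 = $4,541.15
Mar 17, 565 sold [FIFO — oldest first]: 234 @ $20.85 + 217 @ $19.75 + 99 @ $16.35 + 15 @ $16.10 = $11,024.80
Mar 20, 405 sold [FIFO — oldest first]: 375 @ $16.10 + 30 @ $17.20 = $6,553.50
Total COGS = $4,541.15 + $11,024.80 + $6,553.50 = $22,119.45
Ending inventory: 170 @ $17.20 = $2,924.00

COGS = $22,119.45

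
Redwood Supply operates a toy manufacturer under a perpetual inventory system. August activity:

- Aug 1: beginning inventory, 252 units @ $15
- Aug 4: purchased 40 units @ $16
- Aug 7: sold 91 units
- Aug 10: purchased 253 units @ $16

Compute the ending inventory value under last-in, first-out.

Ending inventory = $7,063

Aug 7, 91 sold [LIFO — newest first]: 40 @ $16 + 51 @ $15 = $1,405
Ending inventory: 201 @ $15 + 253 @ $16 = $7,063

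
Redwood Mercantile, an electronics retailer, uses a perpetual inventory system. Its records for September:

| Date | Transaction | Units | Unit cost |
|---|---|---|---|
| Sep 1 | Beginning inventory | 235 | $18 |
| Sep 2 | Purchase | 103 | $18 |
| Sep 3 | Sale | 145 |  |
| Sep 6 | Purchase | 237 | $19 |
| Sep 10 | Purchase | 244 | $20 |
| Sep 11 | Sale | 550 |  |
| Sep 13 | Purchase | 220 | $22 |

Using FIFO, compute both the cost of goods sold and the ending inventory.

COGS = $12,987; ending inventory = $7,320

Sep 3, 145 sold [FIFO — oldest first]: 145 @ $18 = $2,610
Sep 11, 550 sold [FIFO — oldest first]: 90 @ $18 + 103 @ $18 + 237 @ $19 + 120 @ $20 = $10,377
Total COGS = $2,610 + $10,377 = $12,987
Ending inventory: 124 @ $20 + 220 @ $22 = $7,320
Check: goods available $20,307 = COGS $12,987 + ending $7,320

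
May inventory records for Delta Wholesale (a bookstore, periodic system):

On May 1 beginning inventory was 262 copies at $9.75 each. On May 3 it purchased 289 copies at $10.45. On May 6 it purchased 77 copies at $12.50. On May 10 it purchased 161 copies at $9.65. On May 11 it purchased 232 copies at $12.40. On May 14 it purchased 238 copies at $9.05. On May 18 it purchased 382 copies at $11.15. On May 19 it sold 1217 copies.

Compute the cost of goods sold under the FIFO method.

COGS = $12,741.30

May 19, 1217 sold [FIFO — oldest first]: 262 @ $9.75 + 289 @ $10.45 + 77 @ $12.50 + 161 @ $9.65 + 232 @ $12.40 + 196 @ $9.05 = $12,741.30
Ending inventory: 42 @ $9.05 + 382 @ $11.15 = $4,639.40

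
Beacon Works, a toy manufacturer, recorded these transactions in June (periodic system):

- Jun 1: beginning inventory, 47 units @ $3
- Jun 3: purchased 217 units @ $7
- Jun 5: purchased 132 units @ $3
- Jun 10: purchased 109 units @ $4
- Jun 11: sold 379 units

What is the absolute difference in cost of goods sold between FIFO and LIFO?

$207

FIFO COGS: 47 @ $3 + 217 @ $7 + 115 @ $3 = $2,005
LIFO COGS: 109 @ $4 + 132 @ $3 + 138 @ $7 = $1,798
Difference = |$2,005 − $1,798| = $207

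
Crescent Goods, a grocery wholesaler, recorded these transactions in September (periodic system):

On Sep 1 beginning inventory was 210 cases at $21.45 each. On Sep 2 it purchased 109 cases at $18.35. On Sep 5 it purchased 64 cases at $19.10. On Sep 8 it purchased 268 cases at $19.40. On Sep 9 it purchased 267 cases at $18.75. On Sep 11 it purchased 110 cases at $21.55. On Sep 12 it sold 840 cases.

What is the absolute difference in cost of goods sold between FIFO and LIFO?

$199.60

FIFO COGS: 210 @ $21.45 + 109 @ $18.35 + 64 @ $19.10 + 268 @ $19.40 + 189 @ $18.75 = $16,470.00
LIFO COGS: 110 @ $21.55 + 267 @ $18.75 + 268 @ $19.40 + 64 @ $19.10 + 109 @ $18.35 + 22 @ $21.45 = $16,270.40
Difference = |$16,470.00 − $16,270.40| = $199.60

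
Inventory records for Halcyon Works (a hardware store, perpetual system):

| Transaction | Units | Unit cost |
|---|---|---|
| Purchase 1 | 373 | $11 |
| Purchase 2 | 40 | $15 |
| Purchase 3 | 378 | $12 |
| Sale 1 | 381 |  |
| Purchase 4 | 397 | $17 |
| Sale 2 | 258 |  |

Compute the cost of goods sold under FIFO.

COGS = $7,415

Sale 1 (381) [FIFO — oldest first]: 373 @ $11 + 8 @ $15 = $4,223
Sale 2 (258) [FIFO — oldest first]: 32 @ $15 + 226 @ $12 = $3,192
Total COGS = $4,223 + $3,192 = $7,415
Ending inventory: 152 @ $12 + 397 @ $17 = $8,573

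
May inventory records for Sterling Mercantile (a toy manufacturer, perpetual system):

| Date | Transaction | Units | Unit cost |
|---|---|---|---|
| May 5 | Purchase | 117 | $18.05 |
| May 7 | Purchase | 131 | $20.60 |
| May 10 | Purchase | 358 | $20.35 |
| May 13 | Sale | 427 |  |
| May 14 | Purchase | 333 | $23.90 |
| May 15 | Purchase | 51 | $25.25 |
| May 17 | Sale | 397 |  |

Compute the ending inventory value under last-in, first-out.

May 13, 427 sold [LIFO — newest first]: 358 @ $20.35 + 69 @ $20.60 = $8,706.70
May 17, 397 sold [LIFO — newest first]: 51 @ $25.25 + 333 @ $23.90 + 13 @ $20.60 = $9,514.25
Total COGS = $8,706.70 + $9,514.25 = $18,220.95
Ending inventory: 117 @ $18.05 + 49 @ $20.60 = $3,121.25

Ending inventory = $3,121.25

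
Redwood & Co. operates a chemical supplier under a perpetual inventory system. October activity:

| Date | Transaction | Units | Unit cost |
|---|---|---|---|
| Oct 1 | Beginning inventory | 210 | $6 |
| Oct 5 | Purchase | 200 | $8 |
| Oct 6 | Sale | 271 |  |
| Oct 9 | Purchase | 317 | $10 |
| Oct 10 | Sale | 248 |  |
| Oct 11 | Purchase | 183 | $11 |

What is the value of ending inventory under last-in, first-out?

Oct 6, 271 sold [LIFO — newest first]: 200 @ $8 + 71 @ $6 = $2,026
Oct 10, 248 sold [LIFO — newest first]: 248 @ $10 = $2,480
Total COGS = $2,026 + $2,480 = $4,506
Ending inventory: 139 @ $6 + 69 @ $10 + 183 @ $11 = $3,537
Check: goods available $8,043 = COGS $4,506 + ending $3,537

Ending inventory = $3,537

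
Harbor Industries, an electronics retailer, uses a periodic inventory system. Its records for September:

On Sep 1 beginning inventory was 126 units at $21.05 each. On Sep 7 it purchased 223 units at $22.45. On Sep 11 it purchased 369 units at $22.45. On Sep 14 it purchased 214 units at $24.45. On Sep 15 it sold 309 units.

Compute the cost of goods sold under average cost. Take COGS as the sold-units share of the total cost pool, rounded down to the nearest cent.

COGS = $7,020.46

Sep 15, sell 309: 309/932 × $21,175.00 → $7,020.46
Ending inventory (cost pool remaining) = $14,154.54
Check: goods available $21,175.00 = COGS $7,020.46 + ending $14,154.54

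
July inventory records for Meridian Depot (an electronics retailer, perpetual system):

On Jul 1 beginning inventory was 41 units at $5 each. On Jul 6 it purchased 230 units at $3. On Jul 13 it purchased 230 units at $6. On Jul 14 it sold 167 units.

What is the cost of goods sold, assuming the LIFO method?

COGS = $1,002

Jul 14, 167 sold [LIFO — newest first]: 167 @ $6 = $1,002
Ending inventory: 41 @ $5 + 230 @ $3 + 63 @ $6 = $1,273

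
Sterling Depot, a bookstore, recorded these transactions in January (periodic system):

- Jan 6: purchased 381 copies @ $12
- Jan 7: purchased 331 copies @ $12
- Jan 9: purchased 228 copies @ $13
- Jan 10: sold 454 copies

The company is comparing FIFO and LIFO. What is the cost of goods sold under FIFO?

FIFO COGS: 381 @ $12 + 73 @ $12 = $5,448
LIFO COGS: 228 @ $13 + 226 @ $12 = $5,676

COGS = $5,448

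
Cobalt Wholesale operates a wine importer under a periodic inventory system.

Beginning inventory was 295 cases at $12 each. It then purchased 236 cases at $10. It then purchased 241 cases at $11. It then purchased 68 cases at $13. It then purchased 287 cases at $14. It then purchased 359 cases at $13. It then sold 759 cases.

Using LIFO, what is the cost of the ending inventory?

Sale 1 (759) [LIFO — newest first]: 359 @ $13 + 287 @ $14 + 68 @ $13 + 45 @ $11 = $10,064
Ending inventory: 295 @ $12 + 236 @ $10 + 196 @ $11 = $8,056
Check: goods available $18,120 = COGS $10,064 + ending $8,056

Ending inventory = $8,056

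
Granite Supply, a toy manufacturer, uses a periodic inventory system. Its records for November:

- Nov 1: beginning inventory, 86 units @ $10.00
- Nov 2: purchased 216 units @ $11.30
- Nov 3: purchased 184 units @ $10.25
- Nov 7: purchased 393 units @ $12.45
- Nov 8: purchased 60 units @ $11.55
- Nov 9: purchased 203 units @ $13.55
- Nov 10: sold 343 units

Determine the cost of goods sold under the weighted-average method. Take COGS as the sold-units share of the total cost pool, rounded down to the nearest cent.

Nov 10, sell 343: 343/1142 × $13,523.30 → $4,061.72
Ending inventory (cost pool remaining) = $9,461.58
Check: goods available $13,523.30 = COGS $4,061.72 + ending $9,461.58

COGS = $4,061.72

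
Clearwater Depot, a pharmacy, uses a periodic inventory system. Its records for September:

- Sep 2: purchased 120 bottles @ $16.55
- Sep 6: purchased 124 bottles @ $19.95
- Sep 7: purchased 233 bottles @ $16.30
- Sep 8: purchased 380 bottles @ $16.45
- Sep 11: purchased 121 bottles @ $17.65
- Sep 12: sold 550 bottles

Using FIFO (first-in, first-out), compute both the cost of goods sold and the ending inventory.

COGS = $9,458.55; ending inventory = $7,185.80

Sep 12, 550 sold [FIFO — oldest first]: 120 @ $16.55 + 124 @ $19.95 + 233 @ $16.30 + 73 @ $16.45 = $9,458.55
Ending inventory: 307 @ $16.45 + 121 @ $17.65 = $7,185.80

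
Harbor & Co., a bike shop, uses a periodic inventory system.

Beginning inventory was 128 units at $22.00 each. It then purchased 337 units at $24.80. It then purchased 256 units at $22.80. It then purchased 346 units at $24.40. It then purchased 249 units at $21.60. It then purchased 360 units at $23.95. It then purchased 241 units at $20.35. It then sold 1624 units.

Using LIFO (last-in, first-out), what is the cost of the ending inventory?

Ending inventory = $6,908.00

Sale 1 (1624) [LIFO — newest first]: 241 @ $20.35 + 360 @ $23.95 + 249 @ $21.60 + 346 @ $24.40 + 256 @ $22.80 + 172 @ $24.80 = $37,449.55
Ending inventory: 128 @ $22.00 + 165 @ $24.80 = $6,908.00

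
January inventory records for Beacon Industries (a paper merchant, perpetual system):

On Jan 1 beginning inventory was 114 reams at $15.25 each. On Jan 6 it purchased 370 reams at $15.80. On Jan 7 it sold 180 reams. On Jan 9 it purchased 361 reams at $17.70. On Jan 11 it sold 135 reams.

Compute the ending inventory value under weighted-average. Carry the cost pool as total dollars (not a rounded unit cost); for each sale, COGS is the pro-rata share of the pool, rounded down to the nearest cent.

Ending inventory = $8,889.28

After Jan 1: 114 on hand, pool $1,738.50 (≈ $15.2500 each)
After Jan 6: 484 on hand, pool $7,584.50 (≈ $15.6705 each)
Jan 7, sell 180: 180/484 × $7,584.50 → $2,820.68
After Jan 9: 665 on hand, pool $11,153.52 (≈ $16.7722 each)
Jan 11, sell 135: 135/665 × $11,153.52 → $2,264.24
Total COGS = $2,820.68 + $2,264.24 = $5,084.92
Ending inventory (cost pool remaining) = $8,889.28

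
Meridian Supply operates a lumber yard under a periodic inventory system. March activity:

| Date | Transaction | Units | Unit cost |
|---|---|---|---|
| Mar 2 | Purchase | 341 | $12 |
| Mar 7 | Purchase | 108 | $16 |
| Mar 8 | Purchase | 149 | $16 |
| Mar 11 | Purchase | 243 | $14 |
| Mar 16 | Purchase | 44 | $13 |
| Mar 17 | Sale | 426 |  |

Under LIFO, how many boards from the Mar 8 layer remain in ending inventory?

Mar 17, 426 sold [LIFO — newest first]: 44 @ $13 + 243 @ $14 + 139 @ $16 = $6,198
Ending inventory: 341 @ $12 + 108 @ $16 + 10 @ $16 = $5,980
Check: goods available $12,178 = COGS $6,198 + ending $5,980

10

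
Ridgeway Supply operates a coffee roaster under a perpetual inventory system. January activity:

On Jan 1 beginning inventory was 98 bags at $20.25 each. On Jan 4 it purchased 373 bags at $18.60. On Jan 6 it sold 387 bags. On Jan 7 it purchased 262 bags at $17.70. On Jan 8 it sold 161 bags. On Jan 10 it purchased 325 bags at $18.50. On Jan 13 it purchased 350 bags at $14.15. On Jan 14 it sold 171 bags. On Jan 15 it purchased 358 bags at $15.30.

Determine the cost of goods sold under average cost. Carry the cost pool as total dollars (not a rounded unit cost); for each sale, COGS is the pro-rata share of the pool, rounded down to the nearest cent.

After Jan 1: 98 on hand, pool $1,984.50 (≈ $20.2500 each)
After Jan 4: 471 on hand, pool $8,922.30 (≈ $18.9433 each)
Jan 6, sell 387: 387/471 × $8,922.30 → $7,331.06
After Jan 7: 346 on hand, pool $6,228.64 (≈ $18.0018 each)
Jan 8, sell 161: 161/346 × $6,228.64 → $2,898.29
After Jan 10: 510 on hand, pool $9,342.85 (≈ $18.3193 each)
After Jan 13: 860 on hand, pool $14,295.35 (≈ $16.6225 each)
Jan 14, sell 171: 171/860 × $14,295.35 → $2,842.44
After Jan 15: 1047 on hand, pool $16,930.31 (≈ $16.1703 each)
Total COGS = $7,331.06 + $2,898.29 + $2,842.44 = $13,071.79
Ending inventory (cost pool remaining) = $16,930.31

COGS = $13,071.79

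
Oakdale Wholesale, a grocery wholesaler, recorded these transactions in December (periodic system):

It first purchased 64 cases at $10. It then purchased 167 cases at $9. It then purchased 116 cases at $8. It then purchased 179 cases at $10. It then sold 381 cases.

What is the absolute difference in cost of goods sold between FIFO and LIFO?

FIFO COGS: 64 @ $10 + 167 @ $9 + 116 @ $8 + 34 @ $10 = $3,411
LIFO COGS: 179 @ $10 + 116 @ $8 + 86 @ $9 = $3,492
Difference = |$3,411 − $3,492| = $81

$81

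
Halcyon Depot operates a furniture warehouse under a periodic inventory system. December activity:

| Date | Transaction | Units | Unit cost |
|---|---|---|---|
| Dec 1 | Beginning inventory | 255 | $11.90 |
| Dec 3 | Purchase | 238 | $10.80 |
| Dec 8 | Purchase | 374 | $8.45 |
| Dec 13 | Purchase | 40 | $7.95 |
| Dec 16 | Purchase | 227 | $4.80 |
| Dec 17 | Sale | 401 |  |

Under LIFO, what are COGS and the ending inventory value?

COGS = $2,539.90; ending inventory = $7,632.90

Dec 17, 401 sold [LIFO — newest first]: 227 @ $4.80 + 40 @ $7.95 + 134 @ $8.45 = $2,539.90
Ending inventory: 255 @ $11.90 + 238 @ $10.80 + 240 @ $8.45 = $7,632.90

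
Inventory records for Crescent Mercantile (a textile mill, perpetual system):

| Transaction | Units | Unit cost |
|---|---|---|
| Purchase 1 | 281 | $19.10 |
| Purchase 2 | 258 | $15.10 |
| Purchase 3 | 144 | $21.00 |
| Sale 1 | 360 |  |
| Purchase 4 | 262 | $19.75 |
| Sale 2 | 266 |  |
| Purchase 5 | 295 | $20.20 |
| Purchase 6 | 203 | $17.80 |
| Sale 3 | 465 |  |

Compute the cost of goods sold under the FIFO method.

Sale 1 (360) [FIFO — oldest first]: 281 @ $19.10 + 79 @ $15.10 = $6,560.00
Sale 2 (266) [FIFO — oldest first]: 179 @ $15.10 + 87 @ $21.00 = $4,529.90
Sale 3 (465) [FIFO — oldest first]: 57 @ $21.00 + 262 @ $19.75 + 146 @ $20.20 = $9,320.70
Total COGS = $6,560.00 + $4,529.90 + $9,320.70 = $20,410.60
Ending inventory: 149 @ $20.20 + 203 @ $17.80 = $6,623.20
Check: goods available $27,033.80 = COGS $20,410.60 + ending $6,623.20

COGS = $20,410.60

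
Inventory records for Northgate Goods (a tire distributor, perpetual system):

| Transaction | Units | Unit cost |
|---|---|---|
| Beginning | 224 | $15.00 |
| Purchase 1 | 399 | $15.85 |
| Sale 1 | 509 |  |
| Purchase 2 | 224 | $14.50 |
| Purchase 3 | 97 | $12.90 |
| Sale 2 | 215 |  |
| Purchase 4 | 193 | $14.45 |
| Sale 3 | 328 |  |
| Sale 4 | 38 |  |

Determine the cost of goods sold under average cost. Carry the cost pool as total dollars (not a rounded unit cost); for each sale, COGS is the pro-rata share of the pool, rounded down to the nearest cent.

After Beginning: 224 on hand, pool $3,360.00 (≈ $15.0000 each)
After Purchase 1: 623 on hand, pool $9,684.15 (≈ $15.5444 each)
Sale 1, sell 509: 509/623 × $9,684.15 → $7,912.09
After Purchase 2: 338 on hand, pool $5,020.06 (≈ $14.8522 each)
After Purchase 3: 435 on hand, pool $6,271.36 (≈ $14.4169 each)
Sale 2, sell 215: 215/435 × $6,271.36 → $3,099.63
After Purchase 4: 413 on hand, pool $5,960.58 (≈ $14.4324 each)
Sale 3, sell 328: 328/413 × $5,960.58 → $4,733.82
Sale 4, sell 38: 38/85 × $1,226.76 → $548.43
Total COGS = $7,912.09 + $3,099.63 + $4,733.82 + $548.43 = $16,293.97
Ending inventory (cost pool remaining) = $678.33

COGS = $16,293.97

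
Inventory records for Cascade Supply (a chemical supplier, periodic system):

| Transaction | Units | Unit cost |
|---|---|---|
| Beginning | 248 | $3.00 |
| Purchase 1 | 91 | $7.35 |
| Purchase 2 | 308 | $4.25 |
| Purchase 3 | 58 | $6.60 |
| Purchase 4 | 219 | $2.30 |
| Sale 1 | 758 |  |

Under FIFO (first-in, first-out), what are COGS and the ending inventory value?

Sale 1 (758) [FIFO — oldest first]: 248 @ $3.00 + 91 @ $7.35 + 308 @ $4.25 + 58 @ $6.60 + 53 @ $2.30 = $3,226.55
Ending inventory: 166 @ $2.30 = $381.80
Check: goods available $3,608.35 = COGS $3,226.55 + ending $381.80

COGS = $3,226.55; ending inventory = $381.80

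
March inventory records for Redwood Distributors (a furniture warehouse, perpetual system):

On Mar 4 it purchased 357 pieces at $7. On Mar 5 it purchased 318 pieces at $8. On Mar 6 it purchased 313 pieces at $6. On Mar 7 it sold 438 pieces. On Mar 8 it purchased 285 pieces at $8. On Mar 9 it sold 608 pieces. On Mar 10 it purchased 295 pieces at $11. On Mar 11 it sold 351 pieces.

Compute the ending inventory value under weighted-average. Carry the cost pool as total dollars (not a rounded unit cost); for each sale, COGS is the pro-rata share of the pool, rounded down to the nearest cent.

After Mar 4: 357 on hand, pool $2,499.00 (≈ $7.0000 each)
After Mar 5: 675 on hand, pool $5,043.00 (≈ $7.4711 each)
After Mar 6: 988 on hand, pool $6,921.00 (≈ $7.0051 each)
Mar 7, sell 438: 438/988 × $6,921.00 → $3,068.21
After Mar 8: 835 on hand, pool $6,132.79 (≈ $7.3447 each)
Mar 9, sell 608: 608/835 × $6,132.79 → $4,465.55
After Mar 10: 522 on hand, pool $4,912.24 (≈ $9.4104 each)
Mar 11, sell 351: 351/522 × $4,912.24 → $3,303.05
Total COGS = $3,068.21 + $4,465.55 + $3,303.05 = $10,836.81
Ending inventory (cost pool remaining) = $1,609.19
Check: goods available $12,446.00 = COGS $10,836.81 + ending $1,609.19

Ending inventory = $1,609.19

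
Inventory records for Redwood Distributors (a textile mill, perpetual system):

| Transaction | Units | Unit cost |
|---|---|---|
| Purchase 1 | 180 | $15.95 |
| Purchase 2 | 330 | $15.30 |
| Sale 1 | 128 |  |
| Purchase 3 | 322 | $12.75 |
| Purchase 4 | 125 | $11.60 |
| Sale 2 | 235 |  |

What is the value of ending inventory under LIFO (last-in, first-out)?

Sale 1 (128) [LIFO — newest first]: 128 @ $15.30 = $1,958.40
Sale 2 (235) [LIFO — newest first]: 125 @ $11.60 + 110 @ $12.75 = $2,852.50
Total COGS = $1,958.40 + $2,852.50 = $4,810.90
Ending inventory: 180 @ $15.95 + 202 @ $15.30 + 212 @ $12.75 = $8,664.60
Check: goods available $13,475.50 = COGS $4,810.90 + ending $8,664.60

Ending inventory = $8,664.60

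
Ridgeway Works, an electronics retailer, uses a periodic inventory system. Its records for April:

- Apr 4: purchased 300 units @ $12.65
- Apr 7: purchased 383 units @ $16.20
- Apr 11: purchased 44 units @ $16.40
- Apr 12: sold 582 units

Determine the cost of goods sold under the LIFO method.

COGS = $8,886.95

Apr 12, 582 sold [LIFO — newest first]: 44 @ $16.40 + 383 @ $16.20 + 155 @ $12.65 = $8,886.95
Ending inventory: 145 @ $12.65 = $1,834.25
Check: goods available $10,721.20 = COGS $8,886.95 + ending $1,834.25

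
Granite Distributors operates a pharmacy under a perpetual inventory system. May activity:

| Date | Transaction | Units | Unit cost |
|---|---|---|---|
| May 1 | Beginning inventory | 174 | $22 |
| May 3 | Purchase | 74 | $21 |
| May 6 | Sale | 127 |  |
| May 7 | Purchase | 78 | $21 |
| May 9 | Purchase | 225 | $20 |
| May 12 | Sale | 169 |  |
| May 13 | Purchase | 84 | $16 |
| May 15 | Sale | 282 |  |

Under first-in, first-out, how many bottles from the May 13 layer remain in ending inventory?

May 6, 127 sold [FIFO — oldest first]: 127 @ $22 = $2,794
May 12, 169 sold [FIFO — oldest first]: 47 @ $22 + 74 @ $21 + 48 @ $21 = $3,596
May 15, 282 sold [FIFO — oldest first]: 30 @ $21 + 225 @ $20 + 27 @ $16 = $5,562
Total COGS = $2,794 + $3,596 + $5,562 = $11,952
Ending inventory: 57 @ $16 = $912

57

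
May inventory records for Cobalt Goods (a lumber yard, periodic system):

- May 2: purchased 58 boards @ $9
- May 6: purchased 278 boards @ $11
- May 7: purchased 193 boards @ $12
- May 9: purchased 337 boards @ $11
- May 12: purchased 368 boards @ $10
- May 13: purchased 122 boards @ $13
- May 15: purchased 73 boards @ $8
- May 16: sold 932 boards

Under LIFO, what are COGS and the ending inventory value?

COGS = $9,941; ending inventory = $5,512

May 16, 932 sold [LIFO — newest first]: 73 @ $8 + 122 @ $13 + 368 @ $10 + 337 @ $11 + 32 @ $12 = $9,941
Ending inventory: 58 @ $9 + 278 @ $11 + 161 @ $12 = $5,512
Check: goods available $15,453 = COGS $9,941 + ending $5,512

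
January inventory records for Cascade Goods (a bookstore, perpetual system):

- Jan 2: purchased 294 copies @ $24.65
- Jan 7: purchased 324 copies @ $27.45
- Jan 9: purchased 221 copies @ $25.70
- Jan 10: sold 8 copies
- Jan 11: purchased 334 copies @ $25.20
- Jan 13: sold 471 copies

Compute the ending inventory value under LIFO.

Ending inventory = $18,094.10

Jan 10, 8 sold [LIFO — newest first]: 8 @ $25.70 = $205.60
Jan 13, 471 sold [LIFO — newest first]: 334 @ $25.20 + 137 @ $25.70 = $11,937.70
Total COGS = $205.60 + $11,937.70 = $12,143.30
Ending inventory: 294 @ $24.65 + 324 @ $27.45 + 76 @ $25.70 = $18,094.10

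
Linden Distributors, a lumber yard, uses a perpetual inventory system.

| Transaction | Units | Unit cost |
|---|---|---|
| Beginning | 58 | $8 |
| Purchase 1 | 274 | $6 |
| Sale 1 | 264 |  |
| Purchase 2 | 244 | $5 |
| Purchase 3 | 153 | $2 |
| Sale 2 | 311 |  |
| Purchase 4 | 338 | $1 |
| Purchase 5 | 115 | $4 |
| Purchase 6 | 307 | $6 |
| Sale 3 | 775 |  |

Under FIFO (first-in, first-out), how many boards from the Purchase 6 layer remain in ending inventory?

Sale 1 (264) [FIFO — oldest first]: 58 @ $8 + 206 @ $6 = $1,700
Sale 2 (311) [FIFO — oldest first]: 68 @ $6 + 243 @ $5 = $1,623
Sale 3 (775) [FIFO — oldest first]: 1 @ $5 + 153 @ $2 + 338 @ $1 + 115 @ $4 + 168 @ $6 = $2,117
Total COGS = $1,700 + $1,623 + $2,117 = $5,440
Ending inventory: 139 @ $6 = $834

139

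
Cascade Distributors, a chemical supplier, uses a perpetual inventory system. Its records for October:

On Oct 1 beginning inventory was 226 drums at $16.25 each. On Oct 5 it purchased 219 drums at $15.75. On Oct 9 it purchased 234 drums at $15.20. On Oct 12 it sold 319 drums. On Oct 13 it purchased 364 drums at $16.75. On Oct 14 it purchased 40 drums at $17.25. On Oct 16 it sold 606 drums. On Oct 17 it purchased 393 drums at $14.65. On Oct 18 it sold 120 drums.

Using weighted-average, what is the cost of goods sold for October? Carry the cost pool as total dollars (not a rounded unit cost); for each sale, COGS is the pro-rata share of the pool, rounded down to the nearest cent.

COGS = $16,705.65

After Oct 1: 226 on hand, pool $3,672.50 (≈ $16.2500 each)
After Oct 5: 445 on hand, pool $7,121.75 (≈ $16.0039 each)
After Oct 9: 679 on hand, pool $10,678.55 (≈ $15.7269 each)
Oct 12, sell 319: 319/679 × $10,678.55 → $5,016.87
After Oct 13: 724 on hand, pool $11,758.68 (≈ $16.2413 each)
After Oct 14: 764 on hand, pool $12,448.68 (≈ $16.2941 each)
Oct 16, sell 606: 606/764 × $12,448.68 → $9,874.21
After Oct 17: 551 on hand, pool $8,331.92 (≈ $15.1215 each)
Oct 18, sell 120: 120/551 × $8,331.92 → $1,814.57
Total COGS = $5,016.87 + $9,874.21 + $1,814.57 = $16,705.65
Ending inventory (cost pool remaining) = $6,517.35
Check: goods available $23,223.00 = COGS $16,705.65 + ending $6,517.35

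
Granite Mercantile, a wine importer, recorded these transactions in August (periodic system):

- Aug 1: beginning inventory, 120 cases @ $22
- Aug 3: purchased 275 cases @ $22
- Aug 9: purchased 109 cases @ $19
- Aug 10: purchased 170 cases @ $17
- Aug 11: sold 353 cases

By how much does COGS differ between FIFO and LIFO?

$1,177

FIFO COGS: 120 @ $22 + 233 @ $22 = $7,766
LIFO COGS: 170 @ $17 + 109 @ $19 + 74 @ $22 = $6,589
Difference = |$7,766 − $6,589| = $1,177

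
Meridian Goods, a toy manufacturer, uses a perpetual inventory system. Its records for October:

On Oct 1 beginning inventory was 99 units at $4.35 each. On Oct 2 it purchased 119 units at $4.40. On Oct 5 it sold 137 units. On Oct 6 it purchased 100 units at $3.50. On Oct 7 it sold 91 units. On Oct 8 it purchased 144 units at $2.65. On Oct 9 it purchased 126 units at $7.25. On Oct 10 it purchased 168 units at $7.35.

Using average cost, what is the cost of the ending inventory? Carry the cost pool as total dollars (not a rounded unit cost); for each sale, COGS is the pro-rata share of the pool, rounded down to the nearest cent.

After Oct 1: 99 on hand, pool $430.65 (≈ $4.3500 each)
After Oct 2: 218 on hand, pool $954.25 (≈ $4.3773 each)
Oct 5, sell 137: 137/218 × $954.25 → $599.68
After Oct 6: 181 on hand, pool $704.57 (≈ $3.8927 each)
Oct 7, sell 91: 91/181 × $704.57 → $354.23
After Oct 8: 234 on hand, pool $731.94 (≈ $3.1279 each)
After Oct 9: 360 on hand, pool $1,645.44 (≈ $4.5707 each)
After Oct 10: 528 on hand, pool $2,880.24 (≈ $5.4550 each)
Total COGS = $599.68 + $354.23 = $953.91
Ending inventory (cost pool remaining) = $2,880.24
Check: goods available $3,834.15 = COGS $953.91 + ending $2,880.24

Ending inventory = $2,880.24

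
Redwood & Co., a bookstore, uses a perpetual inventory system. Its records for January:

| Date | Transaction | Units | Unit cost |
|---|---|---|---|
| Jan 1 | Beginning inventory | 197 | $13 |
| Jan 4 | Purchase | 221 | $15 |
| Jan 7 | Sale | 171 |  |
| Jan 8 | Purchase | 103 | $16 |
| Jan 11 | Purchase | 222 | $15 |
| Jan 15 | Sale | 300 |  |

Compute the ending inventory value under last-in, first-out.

Ending inventory = $3,711

Jan 7, 171 sold [LIFO — newest first]: 171 @ $15 = $2,565
Jan 15, 300 sold [LIFO — newest first]: 222 @ $15 + 78 @ $16 = $4,578
Total COGS = $2,565 + $4,578 = $7,143
Ending inventory: 197 @ $13 + 50 @ $15 + 25 @ $16 = $3,711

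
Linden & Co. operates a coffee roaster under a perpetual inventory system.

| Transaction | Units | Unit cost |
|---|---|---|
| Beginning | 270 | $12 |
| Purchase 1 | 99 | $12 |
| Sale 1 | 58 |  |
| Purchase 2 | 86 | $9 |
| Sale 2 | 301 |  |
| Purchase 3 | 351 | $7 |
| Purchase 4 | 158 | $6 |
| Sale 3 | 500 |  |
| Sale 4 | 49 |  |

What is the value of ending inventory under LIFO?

Ending inventory = $672

Sale 1 (58) [LIFO — newest first]: 58 @ $12 = $696
Sale 2 (301) [LIFO — newest first]: 86 @ $9 + 41 @ $12 + 174 @ $12 = $3,354
Sale 3 (500) [LIFO — newest first]: 158 @ $6 + 342 @ $7 = $3,342
Sale 4 (49) [LIFO — newest first]: 9 @ $7 + 40 @ $12 = $543
Total COGS = $696 + $3,354 + $3,342 + $543 = $7,935
Ending inventory: 56 @ $12 = $672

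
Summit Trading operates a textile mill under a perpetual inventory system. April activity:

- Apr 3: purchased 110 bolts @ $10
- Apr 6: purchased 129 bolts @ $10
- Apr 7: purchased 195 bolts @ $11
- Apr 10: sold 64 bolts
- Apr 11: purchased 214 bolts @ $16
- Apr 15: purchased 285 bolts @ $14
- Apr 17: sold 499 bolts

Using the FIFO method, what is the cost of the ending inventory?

Ending inventory = $5,350

Apr 10, 64 sold [FIFO — oldest first]: 64 @ $10 = $640
Apr 17, 499 sold [FIFO — oldest first]: 46 @ $10 + 129 @ $10 + 195 @ $11 + 129 @ $16 = $5,959
Total COGS = $640 + $5,959 = $6,599
Ending inventory: 85 @ $16 + 285 @ $14 = $5,350
Check: goods available $11,949 = COGS $6,599 + ending $5,350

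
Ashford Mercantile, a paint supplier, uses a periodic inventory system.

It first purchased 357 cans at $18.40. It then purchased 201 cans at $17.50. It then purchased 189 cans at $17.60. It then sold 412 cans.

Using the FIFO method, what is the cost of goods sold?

COGS = $7,531.30

Sale 1 (412) [FIFO — oldest first]: 357 @ $18.40 + 55 @ $17.50 = $7,531.30
Ending inventory: 146 @ $17.50 + 189 @ $17.60 = $5,881.40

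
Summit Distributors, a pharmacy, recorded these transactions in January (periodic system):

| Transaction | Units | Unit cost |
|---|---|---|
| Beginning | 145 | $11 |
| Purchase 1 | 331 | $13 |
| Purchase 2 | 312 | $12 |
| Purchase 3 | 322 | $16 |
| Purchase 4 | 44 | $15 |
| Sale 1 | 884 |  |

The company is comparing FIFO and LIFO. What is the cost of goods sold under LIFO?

FIFO COGS: 145 @ $11 + 331 @ $13 + 312 @ $12 + 96 @ $16 = $11,178
LIFO COGS: 44 @ $15 + 322 @ $16 + 312 @ $12 + 206 @ $13 = $12,234

COGS = $12,234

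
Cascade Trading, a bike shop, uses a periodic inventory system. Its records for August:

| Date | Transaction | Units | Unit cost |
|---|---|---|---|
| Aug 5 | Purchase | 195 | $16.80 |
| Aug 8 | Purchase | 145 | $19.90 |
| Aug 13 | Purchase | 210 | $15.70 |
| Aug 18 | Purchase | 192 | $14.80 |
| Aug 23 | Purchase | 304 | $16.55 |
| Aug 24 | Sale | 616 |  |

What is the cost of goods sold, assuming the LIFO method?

Aug 24, 616 sold [LIFO — newest first]: 304 @ $16.55 + 192 @ $14.80 + 120 @ $15.70 = $9,756.80
Ending inventory: 195 @ $16.80 + 145 @ $19.90 + 90 @ $15.70 = $7,574.50
Check: goods available $17,331.30 = COGS $9,756.80 + ending $7,574.50

COGS = $9,756.80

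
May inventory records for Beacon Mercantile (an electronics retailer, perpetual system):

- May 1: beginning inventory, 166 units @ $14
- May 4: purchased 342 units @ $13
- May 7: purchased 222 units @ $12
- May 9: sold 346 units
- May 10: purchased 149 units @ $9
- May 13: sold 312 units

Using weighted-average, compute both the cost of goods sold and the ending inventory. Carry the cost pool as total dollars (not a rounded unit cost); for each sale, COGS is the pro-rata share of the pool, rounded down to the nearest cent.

After May 1: 166 on hand, pool $2,324.00 (≈ $14.0000 each)
After May 4: 508 on hand, pool $6,770.00 (≈ $13.3268 each)
After May 7: 730 on hand, pool $9,434.00 (≈ $12.9233 each)
May 9, sell 346: 346/730 × $9,434.00 → $4,471.45
After May 10: 533 on hand, pool $6,303.55 (≈ $11.8265 each)
May 13, sell 312: 312/533 × $6,303.55 → $3,689.88
Total COGS = $4,471.45 + $3,689.88 = $8,161.33
Ending inventory (cost pool remaining) = $2,613.67

COGS = $8,161.33; ending inventory = $2,613.67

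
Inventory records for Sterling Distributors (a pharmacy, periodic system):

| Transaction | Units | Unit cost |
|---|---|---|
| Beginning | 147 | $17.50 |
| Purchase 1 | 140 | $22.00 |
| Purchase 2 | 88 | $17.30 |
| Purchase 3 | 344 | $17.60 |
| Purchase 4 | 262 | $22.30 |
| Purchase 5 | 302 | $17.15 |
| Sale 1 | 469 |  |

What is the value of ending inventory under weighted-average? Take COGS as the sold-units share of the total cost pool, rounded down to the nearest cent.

Sale 1, sell 469: 469/1283 × $24,251.20 → $8,865.01
Ending inventory (cost pool remaining) = $15,386.19
Check: goods available $24,251.20 = COGS $8,865.01 + ending $15,386.19

Ending inventory = $15,386.19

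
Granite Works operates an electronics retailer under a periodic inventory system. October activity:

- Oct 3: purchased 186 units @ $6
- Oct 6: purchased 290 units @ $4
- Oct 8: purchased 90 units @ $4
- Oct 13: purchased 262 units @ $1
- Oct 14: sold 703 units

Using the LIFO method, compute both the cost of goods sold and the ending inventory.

COGS = $2,148; ending inventory = $750

Oct 14, 703 sold [LIFO — newest first]: 262 @ $1 + 90 @ $4 + 290 @ $4 + 61 @ $6 = $2,148
Ending inventory: 125 @ $6 = $750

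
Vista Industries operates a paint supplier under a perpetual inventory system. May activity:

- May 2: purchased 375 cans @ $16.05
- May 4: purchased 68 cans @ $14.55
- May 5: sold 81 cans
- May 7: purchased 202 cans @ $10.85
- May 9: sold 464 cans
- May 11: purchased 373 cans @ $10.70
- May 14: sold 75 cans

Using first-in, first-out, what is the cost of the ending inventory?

May 5, 81 sold [FIFO — oldest first]: 81 @ $16.05 = $1,300.05
May 9, 464 sold [FIFO — oldest first]: 294 @ $16.05 + 68 @ $14.55 + 102 @ $10.85 = $6,814.80
May 14, 75 sold [FIFO — oldest first]: 75 @ $10.85 = $813.75
Total COGS = $1,300.05 + $6,814.80 + $813.75 = $8,928.60
Ending inventory: 25 @ $10.85 + 373 @ $10.70 = $4,262.35

Ending inventory = $4,262.35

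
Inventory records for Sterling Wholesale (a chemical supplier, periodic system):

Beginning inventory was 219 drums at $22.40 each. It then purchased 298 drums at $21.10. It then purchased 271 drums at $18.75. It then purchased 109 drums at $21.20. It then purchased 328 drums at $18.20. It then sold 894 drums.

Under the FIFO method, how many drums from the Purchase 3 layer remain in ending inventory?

3

Sale 1 (894) [FIFO — oldest first]: 219 @ $22.40 + 298 @ $21.10 + 271 @ $18.75 + 106 @ $21.20 = $18,521.85
Ending inventory: 3 @ $21.20 + 328 @ $18.20 = $6,033.20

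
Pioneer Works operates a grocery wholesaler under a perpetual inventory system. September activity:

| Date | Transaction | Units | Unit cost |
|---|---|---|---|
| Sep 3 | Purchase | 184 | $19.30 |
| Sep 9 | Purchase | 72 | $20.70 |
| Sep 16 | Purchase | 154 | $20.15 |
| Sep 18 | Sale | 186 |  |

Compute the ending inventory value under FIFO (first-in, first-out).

Ending inventory = $4,552.10

Sep 18, 186 sold [FIFO — oldest first]: 184 @ $19.30 + 2 @ $20.70 = $3,592.60
Ending inventory: 70 @ $20.70 + 154 @ $20.15 = $4,552.10
Check: goods available $8,144.70 = COGS $3,592.60 + ending $4,552.10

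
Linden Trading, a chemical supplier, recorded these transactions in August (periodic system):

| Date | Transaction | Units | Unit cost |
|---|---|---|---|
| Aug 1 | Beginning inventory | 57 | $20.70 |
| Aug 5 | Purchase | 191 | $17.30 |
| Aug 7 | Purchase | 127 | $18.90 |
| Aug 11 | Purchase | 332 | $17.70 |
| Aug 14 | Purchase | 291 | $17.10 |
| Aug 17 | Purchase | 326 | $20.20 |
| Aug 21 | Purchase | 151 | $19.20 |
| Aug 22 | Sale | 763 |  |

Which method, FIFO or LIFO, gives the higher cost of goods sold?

LIFO

FIFO COGS: 57 @ $20.70 + 191 @ $17.30 + 127 @ $18.90 + 332 @ $17.70 + 56 @ $17.10 = $13,718.50
LIFO COGS: 151 @ $19.20 + 326 @ $20.20 + 286 @ $17.10 = $14,375.00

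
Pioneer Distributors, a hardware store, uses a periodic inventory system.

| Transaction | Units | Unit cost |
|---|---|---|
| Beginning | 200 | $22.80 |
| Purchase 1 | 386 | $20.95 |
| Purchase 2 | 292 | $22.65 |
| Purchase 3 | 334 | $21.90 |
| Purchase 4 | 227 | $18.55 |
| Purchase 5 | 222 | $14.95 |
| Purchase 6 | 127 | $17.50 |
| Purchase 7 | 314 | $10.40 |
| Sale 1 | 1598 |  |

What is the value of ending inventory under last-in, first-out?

Sale 1 (1598) [LIFO — newest first]: 314 @ $10.40 + 127 @ $17.50 + 222 @ $14.95 + 227 @ $18.55 + 334 @ $21.90 + 292 @ $22.65 + 82 @ $20.95 = $28,664.15
Ending inventory: 200 @ $22.80 + 304 @ $20.95 = $10,928.80

Ending inventory = $10,928.80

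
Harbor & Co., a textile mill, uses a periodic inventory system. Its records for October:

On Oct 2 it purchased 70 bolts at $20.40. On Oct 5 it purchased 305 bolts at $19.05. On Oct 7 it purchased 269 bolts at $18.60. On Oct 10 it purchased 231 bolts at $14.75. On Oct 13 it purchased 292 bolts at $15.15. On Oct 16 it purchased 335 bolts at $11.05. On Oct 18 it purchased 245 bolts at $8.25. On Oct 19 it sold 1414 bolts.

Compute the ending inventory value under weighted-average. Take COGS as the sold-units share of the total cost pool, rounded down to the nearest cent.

Oct 19, sell 1414: 1414/1747 × $25,795.70 → $20,878.71
Ending inventory (cost pool remaining) = $4,916.99

Ending inventory = $4,916.99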